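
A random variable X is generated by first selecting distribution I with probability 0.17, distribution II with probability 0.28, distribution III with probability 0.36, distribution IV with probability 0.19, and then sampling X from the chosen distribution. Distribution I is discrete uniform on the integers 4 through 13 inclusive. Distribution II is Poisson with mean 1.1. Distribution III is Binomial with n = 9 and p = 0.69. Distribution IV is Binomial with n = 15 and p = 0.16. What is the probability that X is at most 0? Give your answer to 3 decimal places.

0.107

Conditional on each component, P(X ≤ 0): I: 0; II: 0.332871; III: 2.64396e-05; IV: 0.0731458.
By total probability, P(X ≤ 0) = 0.17·0 + 0.28·0.332871 + 0.36·2.64396e-05 + 0.19·0.0731458 = 0.107111.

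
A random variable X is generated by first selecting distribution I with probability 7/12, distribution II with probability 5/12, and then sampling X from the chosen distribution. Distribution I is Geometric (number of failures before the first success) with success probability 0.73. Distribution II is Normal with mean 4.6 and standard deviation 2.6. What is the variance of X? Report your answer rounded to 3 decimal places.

7.461

Per component, I: μ=0.369863, E[X²]=0.64346; II: μ=4.6, E[X²]=27.92.
E[X] = 0.583333·0.369863 + 0.416667·4.6 = 2.13242.
E[X²] = 0.583333·0.64346 + 0.416667·27.92 = 12.0087.
Var(X) = E[X²] − (E[X])² = 12.0087 − 4.54722 = 7.46147.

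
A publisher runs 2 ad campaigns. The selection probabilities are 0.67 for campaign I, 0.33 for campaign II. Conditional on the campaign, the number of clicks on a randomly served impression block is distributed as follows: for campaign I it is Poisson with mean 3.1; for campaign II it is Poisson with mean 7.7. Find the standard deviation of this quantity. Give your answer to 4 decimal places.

3.0490

Per component, I: μ=3.1, E[X²]=12.71; II: μ=7.7, E[X²]=66.99.
E[X] = 0.67·3.1 + 0.33·7.7 = 4.618.
E[X²] = 0.67·12.71 + 0.33·66.99 = 30.6224.
Var(X) = E[X²] − (E[X])² = 30.6224 − 21.3259 = 9.29648.
SD(X) = √9.29648 = 3.04901.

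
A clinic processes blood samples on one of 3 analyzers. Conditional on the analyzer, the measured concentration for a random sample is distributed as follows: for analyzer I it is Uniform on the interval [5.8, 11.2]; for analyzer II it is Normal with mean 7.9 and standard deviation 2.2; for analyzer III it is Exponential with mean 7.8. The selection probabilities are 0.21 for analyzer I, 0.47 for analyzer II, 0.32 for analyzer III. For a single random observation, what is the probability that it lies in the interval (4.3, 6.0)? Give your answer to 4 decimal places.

0.1111

Conditional on each analyzer, P(4.3 < X < 6.0): I: 0.037037; II: 0.143012; III: 0.112841.
By total probability, P(4.3 < X < 6.0) = 0.21·0.037037 + 0.47·0.143012 + 0.32·0.112841 = 0.111103.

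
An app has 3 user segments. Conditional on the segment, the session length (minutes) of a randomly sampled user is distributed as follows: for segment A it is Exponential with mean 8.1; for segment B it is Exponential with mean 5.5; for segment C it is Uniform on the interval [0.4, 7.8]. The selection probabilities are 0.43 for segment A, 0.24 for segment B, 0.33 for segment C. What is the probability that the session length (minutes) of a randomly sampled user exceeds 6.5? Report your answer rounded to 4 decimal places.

0.3243

Conditional on each segment, P(X > 6.5): A: 0.448221; B: 0.306721; C: 0.175676.
By total probability, P(X > 6.5) = 0.43·0.448221 + 0.24·0.306721 + 0.33·0.175676 = 0.324321.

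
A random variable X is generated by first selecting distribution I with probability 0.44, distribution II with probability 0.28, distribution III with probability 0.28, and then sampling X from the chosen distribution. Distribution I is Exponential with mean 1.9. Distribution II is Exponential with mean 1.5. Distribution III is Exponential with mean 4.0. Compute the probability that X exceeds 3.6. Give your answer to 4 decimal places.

0.2054

Conditional on each component, P(X > 3.6): I: 0.150358; II: 0.090718; III: 0.40657.
By total probability, P(X > 3.6) = 0.44·0.150358 + 0.28·0.090718 + 0.28·0.40657 = 0.205398.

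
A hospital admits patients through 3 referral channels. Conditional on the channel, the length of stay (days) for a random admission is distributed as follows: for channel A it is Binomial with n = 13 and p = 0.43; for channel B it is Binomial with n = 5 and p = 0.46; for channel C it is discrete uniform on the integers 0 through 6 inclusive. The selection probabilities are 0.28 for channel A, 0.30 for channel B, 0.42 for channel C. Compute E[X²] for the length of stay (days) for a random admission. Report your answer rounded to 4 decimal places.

For each component E[X²] = Var + (mean)², giving A: 34.4344; B: 6.532; C: 13.
Overall E[X²] = 0.28·34.4344 + 0.3·6.532 + 0.42·13 = 17.0612.

17.0612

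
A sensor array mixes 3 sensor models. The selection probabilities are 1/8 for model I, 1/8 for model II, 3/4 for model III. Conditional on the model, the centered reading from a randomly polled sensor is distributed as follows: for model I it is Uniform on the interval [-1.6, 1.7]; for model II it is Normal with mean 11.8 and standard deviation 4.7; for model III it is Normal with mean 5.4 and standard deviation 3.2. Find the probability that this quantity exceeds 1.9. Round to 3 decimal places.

0.770

Conditional on each model, P(X > 1.9): I: 0; II: 0.982414; III: 0.862968.
By total probability, P(X > 1.9) = 0.125·0 + 0.125·0.982414 + 0.75·0.862968 = 0.770028.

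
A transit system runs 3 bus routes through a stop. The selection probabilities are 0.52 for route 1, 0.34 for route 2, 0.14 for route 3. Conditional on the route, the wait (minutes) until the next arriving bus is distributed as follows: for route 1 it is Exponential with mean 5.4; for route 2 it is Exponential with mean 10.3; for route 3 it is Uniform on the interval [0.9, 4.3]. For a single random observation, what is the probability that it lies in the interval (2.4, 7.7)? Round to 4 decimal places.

Conditional on each route, P(2.4 < X < 7.7): 1: 0.400895; 2: 0.318631; 3: 0.558824.
By total probability, P(2.4 < X < 7.7) = 0.52·0.400895 + 0.34·0.318631 + 0.14·0.558824 = 0.395035.

0.3950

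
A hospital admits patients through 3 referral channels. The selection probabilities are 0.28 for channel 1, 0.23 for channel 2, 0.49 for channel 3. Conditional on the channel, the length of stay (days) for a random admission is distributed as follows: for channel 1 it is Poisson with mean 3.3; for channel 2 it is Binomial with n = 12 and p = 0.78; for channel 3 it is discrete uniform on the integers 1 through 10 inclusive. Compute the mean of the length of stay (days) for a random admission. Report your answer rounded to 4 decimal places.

Component means — 1: 3.3; 2: 9.36; 3: 5.5.
E[X] = 0.28·3.3 + 0.23·9.36 + 0.49·5.5 = 5.7718.

5.7718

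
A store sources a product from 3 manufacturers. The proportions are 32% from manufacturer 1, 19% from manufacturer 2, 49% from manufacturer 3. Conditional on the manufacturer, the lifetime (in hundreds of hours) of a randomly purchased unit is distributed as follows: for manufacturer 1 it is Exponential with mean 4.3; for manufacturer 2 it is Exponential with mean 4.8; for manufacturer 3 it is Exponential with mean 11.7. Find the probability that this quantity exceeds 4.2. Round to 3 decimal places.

0.542

Conditional on each manufacturer, P(X > 4.2): 1: 0.376535; 2: 0.416862; 3: 0.698392.
By total probability, P(X > 4.2) = 0.32·0.376535 + 0.19·0.416862 + 0.49·0.698392 = 0.541907.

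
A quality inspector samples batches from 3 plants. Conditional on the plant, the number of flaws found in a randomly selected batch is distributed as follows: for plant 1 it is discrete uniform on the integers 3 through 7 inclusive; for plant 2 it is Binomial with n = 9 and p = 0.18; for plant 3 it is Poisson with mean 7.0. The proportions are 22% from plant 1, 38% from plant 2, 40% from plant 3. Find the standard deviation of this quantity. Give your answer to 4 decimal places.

Per component, 1: μ=5, E[X²]=27; 2: μ=1.62, E[X²]=3.9528; 3: μ=7, E[X²]=56.
E[X] = 0.22·5 + 0.38·1.62 + 0.4·7 = 4.5156.
E[X²] = 0.22·27 + 0.38·3.9528 + 0.4·56 = 29.8421.
Var(X) = E[X²] − (E[X])² = 29.8421 − 20.3906 = 9.45142.
SD(X) = √9.45142 = 3.07432.

3.0743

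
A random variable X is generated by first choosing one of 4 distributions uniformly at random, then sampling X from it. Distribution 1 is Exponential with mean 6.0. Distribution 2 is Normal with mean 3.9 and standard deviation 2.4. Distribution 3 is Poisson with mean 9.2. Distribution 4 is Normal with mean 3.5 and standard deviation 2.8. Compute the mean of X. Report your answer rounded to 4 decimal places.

5.6500

Component means — 1: 6; 2: 3.9; 3: 9.2; 4: 3.5.
E[X] = 0.25·6 + 0.25·3.9 + 0.25·9.2 + 0.25·3.5 = 5.65.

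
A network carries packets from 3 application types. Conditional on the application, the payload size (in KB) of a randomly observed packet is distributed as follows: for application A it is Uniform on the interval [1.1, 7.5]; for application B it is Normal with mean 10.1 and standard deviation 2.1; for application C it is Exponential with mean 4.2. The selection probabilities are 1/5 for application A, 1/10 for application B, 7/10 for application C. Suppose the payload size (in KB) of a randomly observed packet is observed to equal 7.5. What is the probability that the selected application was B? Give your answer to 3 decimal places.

Likelihoods f(7.5 | ·): A: 0.15625; B: 0.0882735; C: 0.0399232.
Posterior ∝ prior × likelihood. Numerator for B: 0.1·0.0882735 = 0.00882735.
Normalizing constant: 0.2·0.15625 + 0.1·0.0882735 + 0.7·0.0399232 = 0.0680236.
P(B | observation) = 0.00882735 / 0.0680236 = 0.129769.

0.130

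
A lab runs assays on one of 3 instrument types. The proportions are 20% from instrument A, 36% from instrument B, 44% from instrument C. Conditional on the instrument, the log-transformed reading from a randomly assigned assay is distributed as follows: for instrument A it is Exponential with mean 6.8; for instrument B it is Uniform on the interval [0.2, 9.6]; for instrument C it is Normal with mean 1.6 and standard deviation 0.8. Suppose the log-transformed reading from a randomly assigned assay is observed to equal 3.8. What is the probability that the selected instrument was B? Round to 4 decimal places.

0.6370

Likelihoods f(3.8 | ·): A: 0.0841002; B: 0.106383; C: 0.011367.
Posterior ∝ prior × likelihood. Numerator for B: 0.36·0.106383 = 0.0382979.
Normalizing constant: 0.2·0.0841002 + 0.36·0.106383 + 0.44·0.011367 = 0.0601194.
P(B | observation) = 0.0382979 / 0.0601194 = 0.63703.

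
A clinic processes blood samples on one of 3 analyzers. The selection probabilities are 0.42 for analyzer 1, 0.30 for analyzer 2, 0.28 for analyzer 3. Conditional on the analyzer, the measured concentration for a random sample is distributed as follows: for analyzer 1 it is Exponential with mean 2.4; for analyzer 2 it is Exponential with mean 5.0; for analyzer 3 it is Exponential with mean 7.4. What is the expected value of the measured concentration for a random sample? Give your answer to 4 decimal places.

Component means — 1: 2.4; 2: 5; 3: 7.4.
E[X] = 0.42·2.4 + 0.3·5 + 0.28·7.4 = 4.58.

4.5800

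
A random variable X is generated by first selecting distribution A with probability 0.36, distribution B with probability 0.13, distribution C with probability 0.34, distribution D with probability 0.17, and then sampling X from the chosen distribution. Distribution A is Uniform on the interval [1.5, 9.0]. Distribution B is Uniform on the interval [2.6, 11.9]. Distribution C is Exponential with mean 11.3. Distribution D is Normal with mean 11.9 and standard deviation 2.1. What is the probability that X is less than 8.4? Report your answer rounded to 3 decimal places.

Conditional on each component, P(X < 8.4): A: 0.92; B: 0.623656; C: 0.524488; D: 0.0477904.
By total probability, P(X < 8.4) = 0.36·0.92 + 0.13·0.623656 + 0.34·0.524488 + 0.17·0.0477904 = 0.598725.

0.599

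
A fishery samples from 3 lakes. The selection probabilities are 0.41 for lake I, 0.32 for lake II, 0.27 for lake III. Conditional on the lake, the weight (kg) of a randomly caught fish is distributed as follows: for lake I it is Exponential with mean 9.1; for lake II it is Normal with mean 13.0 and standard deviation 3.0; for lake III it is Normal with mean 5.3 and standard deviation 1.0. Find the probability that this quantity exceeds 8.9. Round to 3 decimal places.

0.447

Conditional on each lake, P(X > 8.9): I: 0.376054; II: 0.914135; III: 0.000159109.
By total probability, P(X > 8.9) = 0.41·0.376054 + 0.32·0.914135 + 0.27·0.000159109 = 0.446748.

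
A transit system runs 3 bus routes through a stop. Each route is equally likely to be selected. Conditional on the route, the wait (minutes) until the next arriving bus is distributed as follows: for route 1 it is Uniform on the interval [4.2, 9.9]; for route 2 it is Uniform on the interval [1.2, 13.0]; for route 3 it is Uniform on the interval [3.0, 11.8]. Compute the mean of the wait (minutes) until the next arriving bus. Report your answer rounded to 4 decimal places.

Component means — 1: 7.05; 2: 7.1; 3: 7.4.
E[X] = 0.333333·7.05 + 0.333333·7.1 + 0.333333·7.4 = 7.18333.

7.1833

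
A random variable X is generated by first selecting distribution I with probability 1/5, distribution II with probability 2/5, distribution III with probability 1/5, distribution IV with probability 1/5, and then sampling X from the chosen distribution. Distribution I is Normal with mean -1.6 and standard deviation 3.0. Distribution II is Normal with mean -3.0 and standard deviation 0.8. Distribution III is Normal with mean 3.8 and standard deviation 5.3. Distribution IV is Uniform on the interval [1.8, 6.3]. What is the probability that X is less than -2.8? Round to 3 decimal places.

0.330

Conditional on each component, P(X < -2.8): I: 0.344578; II: 0.598706; III: 0.106514; IV: 0.
By total probability, P(X < -2.8) = 0.2·0.344578 + 0.4·0.598706 + 0.2·0.106514 + 0.2·0 = 0.329701.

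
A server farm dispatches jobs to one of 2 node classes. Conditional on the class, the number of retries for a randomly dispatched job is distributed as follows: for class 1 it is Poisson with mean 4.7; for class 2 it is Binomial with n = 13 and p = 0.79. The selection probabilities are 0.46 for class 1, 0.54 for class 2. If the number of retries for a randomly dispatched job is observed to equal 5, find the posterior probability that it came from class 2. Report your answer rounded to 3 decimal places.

0.010

Likelihoods P(X=5 | ·): 1: 0.17383; 2: 0.00149785.
Posterior ∝ prior × likelihood. Numerator for 2: 0.54·0.00149785 = 0.000808839.
Normalizing constant: 0.46·0.17383 + 0.54·0.00149785 = 0.0807705.
P(2 | observation) = 0.000808839 / 0.0807705 = 0.010014.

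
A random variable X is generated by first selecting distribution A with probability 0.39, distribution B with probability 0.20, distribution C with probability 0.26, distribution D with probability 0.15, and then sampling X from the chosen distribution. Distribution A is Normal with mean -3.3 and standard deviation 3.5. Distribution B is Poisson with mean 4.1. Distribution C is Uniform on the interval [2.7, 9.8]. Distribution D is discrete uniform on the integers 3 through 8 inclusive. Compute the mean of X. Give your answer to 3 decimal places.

Component means — A: -3.3; B: 4.1; C: 6.25; D: 5.5.
E[X] = 0.39·-3.3 + 0.2·4.1 + 0.26·6.25 + 0.15·5.5 = 1.983.

1.983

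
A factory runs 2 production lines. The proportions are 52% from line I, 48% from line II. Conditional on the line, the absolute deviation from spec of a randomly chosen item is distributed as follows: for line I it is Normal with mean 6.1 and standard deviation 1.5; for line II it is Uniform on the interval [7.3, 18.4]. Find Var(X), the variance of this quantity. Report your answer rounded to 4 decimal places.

17.4708

Per component, I: μ=6.1, E[X²]=39.46; II: μ=12.85, E[X²]=175.39.
E[X] = 0.52·6.1 + 0.48·12.85 = 9.34.
E[X²] = 0.52·39.46 + 0.48·175.39 = 104.706.
Var(X) = E[X²] − (E[X])² = 104.706 − 87.2356 = 17.4708.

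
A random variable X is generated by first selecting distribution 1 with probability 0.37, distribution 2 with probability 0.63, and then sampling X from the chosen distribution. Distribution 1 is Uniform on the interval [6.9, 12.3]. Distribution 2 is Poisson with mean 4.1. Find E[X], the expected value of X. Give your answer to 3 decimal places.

6.135

Component means — 1: 9.6; 2: 4.1.
E[X] = 0.37·9.6 + 0.63·4.1 = 6.135.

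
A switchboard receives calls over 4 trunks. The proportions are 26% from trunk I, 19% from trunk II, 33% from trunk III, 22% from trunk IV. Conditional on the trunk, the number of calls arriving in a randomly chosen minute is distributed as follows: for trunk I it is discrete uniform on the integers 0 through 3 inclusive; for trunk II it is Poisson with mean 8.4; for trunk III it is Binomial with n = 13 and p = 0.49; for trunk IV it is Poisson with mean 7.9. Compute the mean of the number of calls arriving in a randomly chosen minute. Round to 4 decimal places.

Component means — I: 1.5; II: 8.4; III: 6.37; IV: 7.9.
E[X] = 0.26·1.5 + 0.19·8.4 + 0.33·6.37 + 0.22·7.9 = 5.8261.

5.8261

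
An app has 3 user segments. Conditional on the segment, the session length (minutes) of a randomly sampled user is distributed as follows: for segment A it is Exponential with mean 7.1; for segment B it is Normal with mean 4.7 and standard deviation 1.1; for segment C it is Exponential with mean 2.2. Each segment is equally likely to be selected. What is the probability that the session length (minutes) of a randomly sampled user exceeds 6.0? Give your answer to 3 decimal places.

0.205

Conditional on each segment, P(X > 6.0): A: 0.429527; B: 0.118639; C: 0.0653974.
By total probability, P(X > 6.0) = 0.333333·0.429527 + 0.333333·0.118639 + 0.333333·0.0653974 = 0.204521.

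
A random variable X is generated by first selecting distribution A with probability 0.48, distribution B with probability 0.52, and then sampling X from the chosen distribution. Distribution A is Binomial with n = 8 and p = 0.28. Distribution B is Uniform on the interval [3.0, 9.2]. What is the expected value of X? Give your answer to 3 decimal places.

Component means — A: 2.24; B: 6.1.
E[X] = 0.48·2.24 + 0.52·6.1 = 4.2472.

4.247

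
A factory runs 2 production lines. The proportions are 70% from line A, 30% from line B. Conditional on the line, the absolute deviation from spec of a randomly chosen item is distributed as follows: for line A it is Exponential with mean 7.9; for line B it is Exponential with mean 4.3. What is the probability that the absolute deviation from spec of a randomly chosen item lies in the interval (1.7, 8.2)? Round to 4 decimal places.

Conditional on each line, P(1.7 < X < 8.2): A: 0.452217; B: 0.524916.
By total probability, P(1.7 < X < 8.2) = 0.7·0.452217 + 0.3·0.524916 = 0.474027.

0.4740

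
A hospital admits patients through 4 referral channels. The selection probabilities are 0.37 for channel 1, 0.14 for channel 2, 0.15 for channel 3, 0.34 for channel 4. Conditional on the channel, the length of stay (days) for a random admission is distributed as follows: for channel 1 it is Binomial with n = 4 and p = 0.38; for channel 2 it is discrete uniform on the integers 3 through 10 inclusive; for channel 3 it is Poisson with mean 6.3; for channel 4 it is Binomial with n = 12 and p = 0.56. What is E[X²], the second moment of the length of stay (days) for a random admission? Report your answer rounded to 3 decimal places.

31.111

For each component E[X²] = Var + (mean)², giving 1: 3.2528; 2: 47.5; 3: 45.99; 4: 48.1152.
Overall E[X²] = 0.37·3.2528 + 0.14·47.5 + 0.15·45.99 + 0.34·48.1152 = 31.1112.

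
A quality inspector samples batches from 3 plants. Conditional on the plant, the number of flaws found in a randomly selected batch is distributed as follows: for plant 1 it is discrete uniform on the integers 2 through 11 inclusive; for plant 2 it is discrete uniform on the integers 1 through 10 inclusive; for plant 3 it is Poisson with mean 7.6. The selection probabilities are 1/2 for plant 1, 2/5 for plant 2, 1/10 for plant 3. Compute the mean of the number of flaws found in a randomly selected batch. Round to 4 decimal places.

6.2100

Component means — 1: 6.5; 2: 5.5; 3: 7.6.
E[X] = 0.5·6.5 + 0.4·5.5 + 0.1·7.6 = 6.21.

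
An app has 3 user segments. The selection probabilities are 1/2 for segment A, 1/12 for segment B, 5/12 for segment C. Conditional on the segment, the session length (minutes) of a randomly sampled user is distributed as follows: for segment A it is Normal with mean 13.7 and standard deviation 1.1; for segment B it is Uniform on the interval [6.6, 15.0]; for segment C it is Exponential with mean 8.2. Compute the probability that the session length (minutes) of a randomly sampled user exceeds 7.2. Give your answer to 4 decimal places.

Conditional on each segment, P(X > 7.2): A: 1; B: 0.928571; C: 0.415593.
By total probability, P(X > 7.2) = 0.5·1 + 0.0833333·0.928571 + 0.416667·0.415593 = 0.750545.

0.7505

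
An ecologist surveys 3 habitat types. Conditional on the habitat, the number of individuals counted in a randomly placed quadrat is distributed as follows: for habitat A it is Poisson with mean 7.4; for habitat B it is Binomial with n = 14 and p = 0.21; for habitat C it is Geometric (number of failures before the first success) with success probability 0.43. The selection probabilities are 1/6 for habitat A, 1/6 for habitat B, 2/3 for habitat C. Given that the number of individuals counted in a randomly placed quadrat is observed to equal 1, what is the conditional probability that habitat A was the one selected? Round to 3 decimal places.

0.004

Likelihoods P(X=1 | ·): A: 0.00452327; B: 0.137246; C: 0.2451.
Posterior ∝ prior × likelihood. Numerator for A: 0.166667·0.00452327 = 0.000753878.
Normalizing constant: 0.166667·0.00452327 + 0.166667·0.137246 + 0.666667·0.2451 = 0.187028.
P(A | observation) = 0.000753878 / 0.187028 = 0.00403083.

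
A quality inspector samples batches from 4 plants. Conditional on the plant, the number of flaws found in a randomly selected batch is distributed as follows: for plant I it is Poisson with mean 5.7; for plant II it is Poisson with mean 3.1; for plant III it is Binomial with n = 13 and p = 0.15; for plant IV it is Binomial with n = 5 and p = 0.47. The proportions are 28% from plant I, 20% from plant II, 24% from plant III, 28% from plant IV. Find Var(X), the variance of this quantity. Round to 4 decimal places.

5.2717

Per component, I: μ=5.7, E[X²]=38.19; II: μ=3.1, E[X²]=12.71; III: μ=1.95, E[X²]=5.46; IV: μ=2.35, E[X²]=6.768.
E[X] = 0.28·5.7 + 0.2·3.1 + 0.24·1.95 + 0.28·2.35 = 3.342.
E[X²] = 0.28·38.19 + 0.2·12.71 + 0.24·5.46 + 0.28·6.768 = 16.4406.
Var(X) = E[X²] − (E[X])² = 16.4406 − 11.169 = 5.27168.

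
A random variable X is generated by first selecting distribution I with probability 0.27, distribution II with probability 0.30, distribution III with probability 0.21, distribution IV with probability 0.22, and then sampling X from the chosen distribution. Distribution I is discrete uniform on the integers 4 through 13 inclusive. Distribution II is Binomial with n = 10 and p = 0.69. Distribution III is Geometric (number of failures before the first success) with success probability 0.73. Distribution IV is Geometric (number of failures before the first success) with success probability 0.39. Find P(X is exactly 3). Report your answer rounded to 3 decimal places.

Conditional on each component, P(X = 3): I: 0; II: 0.0108458; III: 0.0143686; IV: 0.0885226.
By total probability, P(X = 3) = 0.27·0 + 0.3·0.0108458 + 0.21·0.0143686 + 0.22·0.0885226 = 0.0257461.

0.026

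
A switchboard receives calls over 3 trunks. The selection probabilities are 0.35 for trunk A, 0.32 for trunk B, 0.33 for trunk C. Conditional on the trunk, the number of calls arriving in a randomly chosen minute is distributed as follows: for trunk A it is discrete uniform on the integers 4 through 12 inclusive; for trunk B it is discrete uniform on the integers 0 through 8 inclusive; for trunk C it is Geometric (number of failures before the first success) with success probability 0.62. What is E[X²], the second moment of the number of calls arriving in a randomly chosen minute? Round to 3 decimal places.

32.437

For each component E[X²] = Var + (mean)², giving A: 70.6667; B: 22.6667; C: 1.3642.
Overall E[X²] = 0.35·70.6667 + 0.32·22.6667 + 0.33·1.3642 = 32.4369.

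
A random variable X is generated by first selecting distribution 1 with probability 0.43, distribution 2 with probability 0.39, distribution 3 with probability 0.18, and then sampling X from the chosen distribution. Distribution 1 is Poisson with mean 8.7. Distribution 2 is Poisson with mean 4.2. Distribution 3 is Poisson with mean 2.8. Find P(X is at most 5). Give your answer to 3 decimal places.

Conditional on each component, P(X ≤ 5): 1: 0.13516; 2: 0.753143; 3: 0.93489.
By total probability, P(X ≤ 5) = 0.43·0.13516 + 0.39·0.753143 + 0.18·0.93489 = 0.520125.

0.520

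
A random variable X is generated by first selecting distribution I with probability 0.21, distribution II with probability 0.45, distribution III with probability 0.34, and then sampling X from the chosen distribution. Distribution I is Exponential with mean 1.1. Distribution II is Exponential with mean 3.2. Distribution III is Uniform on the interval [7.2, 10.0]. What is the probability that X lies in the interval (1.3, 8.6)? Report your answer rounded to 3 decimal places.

Conditional on each component, P(1.3 < X < 8.6): I: 0.306318; II: 0.598093; III: 0.5.
By total probability, P(1.3 < X < 8.6) = 0.21·0.306318 + 0.45·0.598093 + 0.34·0.5 = 0.503469.

0.503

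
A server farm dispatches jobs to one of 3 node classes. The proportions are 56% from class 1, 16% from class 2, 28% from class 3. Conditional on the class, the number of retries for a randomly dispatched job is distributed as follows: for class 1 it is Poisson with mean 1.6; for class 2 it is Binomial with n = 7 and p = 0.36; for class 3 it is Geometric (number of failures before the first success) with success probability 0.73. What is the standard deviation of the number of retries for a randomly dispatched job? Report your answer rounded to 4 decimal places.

Per component, 1: μ=1.6, E[X²]=4.16; 2: μ=2.52, E[X²]=7.9632; 3: μ=0.369863, E[X²]=0.64346.
E[X] = 0.56·1.6 + 0.16·2.52 + 0.28·0.369863 = 1.40276.
E[X²] = 0.56·4.16 + 0.16·7.9632 + 0.28·0.64346 = 3.78388.
Var(X) = E[X²] − (E[X])² = 3.78388 − 1.96774 = 1.81614.
SD(X) = √1.81614 = 1.34764.

1.3476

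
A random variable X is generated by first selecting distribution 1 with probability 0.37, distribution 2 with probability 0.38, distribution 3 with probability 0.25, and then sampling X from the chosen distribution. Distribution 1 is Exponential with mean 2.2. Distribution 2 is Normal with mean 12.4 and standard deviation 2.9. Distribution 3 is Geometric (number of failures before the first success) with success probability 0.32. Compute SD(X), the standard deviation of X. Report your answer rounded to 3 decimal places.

Per component, 1: μ=2.2, E[X²]=9.68; 2: μ=12.4, E[X²]=162.17; 3: μ=2.125, E[X²]=11.1562.
E[X] = 0.37·2.2 + 0.38·12.4 + 0.25·2.125 = 6.05725.
E[X²] = 0.37·9.68 + 0.38·162.17 + 0.25·11.1562 = 67.9953.
Var(X) = E[X²] − (E[X])² = 67.9953 − 36.6903 = 31.305.
SD(X) = √31.305 = 5.59509.

5.595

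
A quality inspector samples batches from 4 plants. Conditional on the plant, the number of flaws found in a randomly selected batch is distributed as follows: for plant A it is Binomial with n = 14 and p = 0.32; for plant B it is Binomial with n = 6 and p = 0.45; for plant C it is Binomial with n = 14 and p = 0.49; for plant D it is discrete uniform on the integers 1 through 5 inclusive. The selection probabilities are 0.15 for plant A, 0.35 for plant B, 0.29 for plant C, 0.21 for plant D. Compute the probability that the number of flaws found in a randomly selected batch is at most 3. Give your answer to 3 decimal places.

Conditional on each plant, P(X ≤ 3): A: 0.296838; B: 0.744736; C: 0.0339282; D: 0.6.
By total probability, P(X ≤ 3) = 0.15·0.296838 + 0.35·0.744736 + 0.29·0.0339282 + 0.21·0.6 = 0.441022.

0.441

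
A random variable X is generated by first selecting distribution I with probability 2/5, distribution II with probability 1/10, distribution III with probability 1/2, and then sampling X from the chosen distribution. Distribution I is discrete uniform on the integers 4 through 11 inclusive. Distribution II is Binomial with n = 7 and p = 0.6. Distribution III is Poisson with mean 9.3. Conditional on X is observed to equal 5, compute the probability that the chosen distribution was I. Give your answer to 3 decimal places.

Likelihoods P(X=5 | ·): I: 0.125; II: 0.261274; III: 0.0530023.
Posterior ∝ prior × likelihood. Numerator for I: 0.4·0.125 = 0.05.
Normalizing constant: 0.4·0.125 + 0.1·0.261274 + 0.5·0.0530023 = 0.102629.
P(I | observation) = 0.05 / 0.102629 = 0.487194.

0.487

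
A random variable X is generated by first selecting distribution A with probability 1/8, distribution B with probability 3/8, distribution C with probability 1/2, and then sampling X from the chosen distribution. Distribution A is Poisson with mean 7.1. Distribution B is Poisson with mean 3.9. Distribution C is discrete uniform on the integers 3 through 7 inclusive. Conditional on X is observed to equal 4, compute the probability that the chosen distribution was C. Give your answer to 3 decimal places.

0.543

Likelihoods P(X=4 | ·): A: 0.0873638; B: 0.195119; C: 0.2.
Posterior ∝ prior × likelihood. Numerator for C: 0.5·0.2 = 0.1.
Normalizing constant: 0.125·0.0873638 + 0.375·0.195119 + 0.5·0.2 = 0.18409.
P(C | observation) = 0.1 / 0.18409 = 0.543213.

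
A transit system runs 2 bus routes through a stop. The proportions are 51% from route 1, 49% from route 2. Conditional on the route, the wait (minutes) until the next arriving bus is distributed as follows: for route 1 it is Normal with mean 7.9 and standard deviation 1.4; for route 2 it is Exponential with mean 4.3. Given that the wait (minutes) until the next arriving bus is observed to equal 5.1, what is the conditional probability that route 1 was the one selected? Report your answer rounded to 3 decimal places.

Likelihoods f(5.1 | ·): 1: 0.038565; 2: 0.0710294.
Posterior ∝ prior × likelihood. Numerator for 1: 0.51·0.038565 = 0.0196681.
Normalizing constant: 0.51·0.038565 + 0.49·0.0710294 = 0.0544725.
P(1 | observation) = 0.0196681 / 0.0544725 = 0.361065.

0.361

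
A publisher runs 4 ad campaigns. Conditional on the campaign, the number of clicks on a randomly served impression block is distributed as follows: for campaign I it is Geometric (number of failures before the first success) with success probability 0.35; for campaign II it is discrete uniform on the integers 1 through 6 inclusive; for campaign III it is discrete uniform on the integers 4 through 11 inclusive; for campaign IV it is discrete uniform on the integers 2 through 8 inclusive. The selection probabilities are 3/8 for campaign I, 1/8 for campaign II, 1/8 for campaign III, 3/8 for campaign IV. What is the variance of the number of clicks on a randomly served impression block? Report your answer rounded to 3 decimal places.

Per component, I: μ=1.85714, E[X²]=8.7551; II: μ=3.5, E[X²]=15.1667; III: μ=7.5, E[X²]=61.5; IV: μ=5, E[X²]=29.
E[X] = 0.375·1.85714 + 0.125·3.5 + 0.125·7.5 + 0.375·5 = 3.94643.
E[X²] = 0.375·8.7551 + 0.125·15.1667 + 0.125·61.5 + 0.375·29 = 23.7415.
Var(X) = E[X²] − (E[X])² = 23.7415 − 15.5743 = 8.1672.

8.167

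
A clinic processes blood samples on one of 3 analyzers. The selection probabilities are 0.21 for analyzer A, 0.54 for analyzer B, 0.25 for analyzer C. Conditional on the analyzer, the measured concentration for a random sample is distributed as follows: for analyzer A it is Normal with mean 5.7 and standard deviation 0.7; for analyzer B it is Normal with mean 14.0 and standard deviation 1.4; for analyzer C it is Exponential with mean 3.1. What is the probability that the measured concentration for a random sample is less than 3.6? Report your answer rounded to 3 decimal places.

0.172

Conditional on each analyzer, P(X < 3.6): A: 0.0013499; B: 5.49005e-14; C: 0.686918.
By total probability, P(X < 3.6) = 0.21·0.0013499 + 0.54·5.49005e-14 + 0.25·0.686918 = 0.172013.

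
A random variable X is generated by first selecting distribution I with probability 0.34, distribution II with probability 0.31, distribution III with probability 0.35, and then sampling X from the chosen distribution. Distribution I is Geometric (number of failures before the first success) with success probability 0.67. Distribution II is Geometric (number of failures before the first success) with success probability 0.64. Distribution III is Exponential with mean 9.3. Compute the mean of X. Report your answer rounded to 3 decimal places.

3.597

Component means — I: 0.492537; II: 0.5625; III: 9.3.
E[X] = 0.34·0.492537 + 0.31·0.5625 + 0.35·9.3 = 3.59684.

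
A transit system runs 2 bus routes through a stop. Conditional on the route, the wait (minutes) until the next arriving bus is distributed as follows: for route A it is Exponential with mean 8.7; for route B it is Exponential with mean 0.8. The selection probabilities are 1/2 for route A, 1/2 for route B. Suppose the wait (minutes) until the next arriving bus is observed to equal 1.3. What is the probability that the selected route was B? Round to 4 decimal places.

0.7132

Likelihoods f(1.3 | ·): A: 0.0989888; B: 0.24614.
Posterior ∝ prior × likelihood. Numerator for B: 0.5·0.24614 = 0.12307.
Normalizing constant: 0.5·0.0989888 + 0.5·0.24614 = 0.172564.
P(B | observation) = 0.12307 / 0.172564 = 0.713183.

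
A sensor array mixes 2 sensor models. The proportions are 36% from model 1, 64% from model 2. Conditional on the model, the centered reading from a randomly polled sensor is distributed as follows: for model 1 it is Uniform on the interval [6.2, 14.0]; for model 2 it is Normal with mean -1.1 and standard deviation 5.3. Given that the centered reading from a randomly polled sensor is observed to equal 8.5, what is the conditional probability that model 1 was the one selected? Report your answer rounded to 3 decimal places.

Likelihoods f(8.5 | ·): 1: 0.128205; 2: 0.0145948.
Posterior ∝ prior × likelihood. Numerator for 1: 0.36·0.128205 = 0.0461538.
Normalizing constant: 0.36·0.128205 + 0.64·0.0145948 = 0.0554945.
P(1 | observation) = 0.0461538 / 0.0554945 = 0.831683.

0.832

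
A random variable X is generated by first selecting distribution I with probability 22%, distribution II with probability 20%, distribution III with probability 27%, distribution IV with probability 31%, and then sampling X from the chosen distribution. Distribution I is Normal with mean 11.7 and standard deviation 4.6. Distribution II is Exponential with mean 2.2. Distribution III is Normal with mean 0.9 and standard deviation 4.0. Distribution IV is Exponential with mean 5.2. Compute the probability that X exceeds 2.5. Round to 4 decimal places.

Conditional on each component, P(X > 2.5): I: 0.97725; II: 0.320984; III: 0.344578; IV: 0.618308.
By total probability, P(X > 2.5) = 0.22·0.97725 + 0.2·0.320984 + 0.27·0.344578 + 0.31·0.618308 = 0.563903.

0.5639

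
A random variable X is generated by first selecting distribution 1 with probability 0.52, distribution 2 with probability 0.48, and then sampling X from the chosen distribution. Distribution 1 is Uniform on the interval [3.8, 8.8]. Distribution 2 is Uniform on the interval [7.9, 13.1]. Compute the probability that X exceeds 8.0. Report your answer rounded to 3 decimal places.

Conditional on each component, P(X > 8.0): 1: 0.16; 2: 0.980769.
By total probability, P(X > 8.0) = 0.52·0.16 + 0.48·0.980769 = 0.553969.

0.554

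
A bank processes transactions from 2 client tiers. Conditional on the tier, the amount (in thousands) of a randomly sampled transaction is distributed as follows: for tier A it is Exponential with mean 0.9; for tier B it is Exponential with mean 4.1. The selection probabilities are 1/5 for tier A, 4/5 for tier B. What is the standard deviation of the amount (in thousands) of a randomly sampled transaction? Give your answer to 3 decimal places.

Per component, A: μ=0.9, E[X²]=1.62; B: μ=4.1, E[X²]=33.62.
E[X] = 0.2·0.9 + 0.8·4.1 = 3.46.
E[X²] = 0.2·1.62 + 0.8·33.62 = 27.22.
Var(X) = E[X²] − (E[X])² = 27.22 − 11.9716 = 15.2484.
SD(X) = √15.2484 = 3.90492.

3.905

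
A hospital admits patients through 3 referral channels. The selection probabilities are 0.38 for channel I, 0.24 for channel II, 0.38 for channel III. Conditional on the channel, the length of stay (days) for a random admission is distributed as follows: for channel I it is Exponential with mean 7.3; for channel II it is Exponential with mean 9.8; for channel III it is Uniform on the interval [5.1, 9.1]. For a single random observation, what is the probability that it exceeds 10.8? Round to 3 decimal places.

Conditional on each channel, P(X > 10.8): I: 0.227762; II: 0.332192; III: 0.
By total probability, P(X > 10.8) = 0.38·0.227762 + 0.24·0.332192 + 0.38·0 = 0.166276.

0.166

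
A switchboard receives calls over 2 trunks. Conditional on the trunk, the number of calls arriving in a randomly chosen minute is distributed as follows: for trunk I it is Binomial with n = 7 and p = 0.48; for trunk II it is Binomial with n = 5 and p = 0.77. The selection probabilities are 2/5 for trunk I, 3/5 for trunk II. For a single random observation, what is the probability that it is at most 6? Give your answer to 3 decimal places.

0.998

Conditional on each trunk, P(X ≤ 6): I: 0.994129; II: 1.
By total probability, P(X ≤ 6) = 0.4·0.994129 + 0.6·1 = 0.997652.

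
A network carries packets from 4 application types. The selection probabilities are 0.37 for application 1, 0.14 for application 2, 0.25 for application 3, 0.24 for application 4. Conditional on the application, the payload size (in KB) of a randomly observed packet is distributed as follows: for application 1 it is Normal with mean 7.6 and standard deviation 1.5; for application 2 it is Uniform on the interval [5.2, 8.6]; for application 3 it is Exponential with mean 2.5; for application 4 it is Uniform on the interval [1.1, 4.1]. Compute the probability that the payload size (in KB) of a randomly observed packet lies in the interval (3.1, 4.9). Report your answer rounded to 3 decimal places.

Conditional on each application, P(3.1 < X < 4.9): 1: 0.0345804; 2: 0; 3: 0.148526; 4: 0.333333.
By total probability, P(3.1 < X < 4.9) = 0.37·0.0345804 + 0.14·0 + 0.25·0.148526 + 0.24·0.333333 = 0.129926.

0.130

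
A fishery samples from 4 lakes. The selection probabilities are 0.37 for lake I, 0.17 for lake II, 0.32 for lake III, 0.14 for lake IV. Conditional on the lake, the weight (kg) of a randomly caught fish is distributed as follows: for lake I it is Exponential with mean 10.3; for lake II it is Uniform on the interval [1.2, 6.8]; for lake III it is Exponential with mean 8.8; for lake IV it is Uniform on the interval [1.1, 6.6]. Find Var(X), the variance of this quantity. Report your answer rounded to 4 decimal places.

72.1008

Per component, I: μ=10.3, E[X²]=212.18; II: μ=4, E[X²]=18.6133; III: μ=8.8, E[X²]=154.88; IV: μ=3.85, E[X²]=17.3433.
E[X] = 0.37·10.3 + 0.17·4 + 0.32·8.8 + 0.14·3.85 = 7.846.
E[X²] = 0.37·212.18 + 0.17·18.6133 + 0.32·154.88 + 0.14·17.3433 = 133.661.
Var(X) = E[X²] − (E[X])² = 133.661 − 61.5597 = 72.1008.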